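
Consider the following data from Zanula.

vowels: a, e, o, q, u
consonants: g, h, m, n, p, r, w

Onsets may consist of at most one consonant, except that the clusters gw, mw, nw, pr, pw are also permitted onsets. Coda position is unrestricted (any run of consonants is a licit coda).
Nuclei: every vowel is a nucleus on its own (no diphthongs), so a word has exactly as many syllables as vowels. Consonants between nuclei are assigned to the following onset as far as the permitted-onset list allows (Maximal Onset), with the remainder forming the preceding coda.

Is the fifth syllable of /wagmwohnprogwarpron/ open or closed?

closed

Nuclei (vowels): a, o, o, a, o → 5 syllables.
V1 /a/ – V2 /o/: /gmw/ — longest licit onset from the right is /mw/, leaving /g/ as coda.
V2 /o/ – V3 /o/: /hnpr/ — longest licit onset from the right is /pr/, leaving /hn/ as coda.
V3 /o/ – V4 /a/: /gw/ is a licit onset in full, so it all attaches to the next syllable.
V4 /a/ – V5 /o/: /rpr/ splits as /r/ + /pr/ (/pr/ is the longest suffix that is a licit onset).
Result: wag.mwohn.pro.gwar.pron.
Syllable 5 is /pron/ with coda /n/, so it is closed.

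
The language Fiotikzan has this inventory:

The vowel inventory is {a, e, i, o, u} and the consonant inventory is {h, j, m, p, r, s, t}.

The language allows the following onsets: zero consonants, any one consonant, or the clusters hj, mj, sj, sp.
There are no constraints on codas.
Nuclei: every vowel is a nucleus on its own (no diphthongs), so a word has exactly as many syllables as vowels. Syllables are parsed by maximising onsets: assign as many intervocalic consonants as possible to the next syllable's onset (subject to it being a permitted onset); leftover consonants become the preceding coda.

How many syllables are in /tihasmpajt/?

Nuclei (vowels): i, a, a → 3 syllables.

3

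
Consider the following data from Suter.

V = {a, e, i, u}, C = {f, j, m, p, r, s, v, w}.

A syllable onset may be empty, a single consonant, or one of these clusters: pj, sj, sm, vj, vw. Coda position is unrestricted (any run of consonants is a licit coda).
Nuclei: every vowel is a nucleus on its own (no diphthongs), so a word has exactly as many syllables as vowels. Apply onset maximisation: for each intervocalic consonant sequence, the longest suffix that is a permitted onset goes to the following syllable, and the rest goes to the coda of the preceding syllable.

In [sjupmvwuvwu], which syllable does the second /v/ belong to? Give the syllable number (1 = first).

3

Nuclei (vowels): u, u, u → 3 syllables.
V1 /u/ – V2 /u/: /pmvw/; trying suffixes from longest down, /vw/ is the first permitted one, so coda /pm/ | onset /vw/.
V2 /u/ – V3 /u/: cluster /vw/ — /vw/ is itself a permitted onset, so the whole cluster goes right; preceding coda = ∅.
Result: sjupm.vwu.vwu.
The second /v/ is in the onset of syllable 3 (/vwu/).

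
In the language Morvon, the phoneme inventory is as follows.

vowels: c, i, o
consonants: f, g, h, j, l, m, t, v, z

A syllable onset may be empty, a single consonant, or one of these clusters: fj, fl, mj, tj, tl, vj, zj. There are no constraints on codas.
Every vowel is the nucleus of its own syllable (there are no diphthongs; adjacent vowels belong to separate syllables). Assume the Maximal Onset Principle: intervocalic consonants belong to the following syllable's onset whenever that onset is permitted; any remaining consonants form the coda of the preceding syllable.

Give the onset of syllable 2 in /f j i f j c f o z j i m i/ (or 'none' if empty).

Nuclei (vowels): i, c, o, i, i → 5 syllables.
V1 /i/ – V2 /c/: /fj/ — entire cluster is a permitted onset → onset /fj/, coda ∅.
V2 /c/ – V3 /o/: /f/ → onset of the next syllable (single consonants are always licit onsets).
V3 /o/ – V4 /i/: cluster /zj/ — /zj/ is itself a permitted onset, so the whole cluster goes right; preceding coda = ∅.
V4 /i/ – V5 /i/: just /m/ — single C goes to the following onset.
Result: fji.fjc.fo.zji.mi.
Syllable 2 is /fjc/: onset /fj/, nucleus /c/, coda ∅.

fj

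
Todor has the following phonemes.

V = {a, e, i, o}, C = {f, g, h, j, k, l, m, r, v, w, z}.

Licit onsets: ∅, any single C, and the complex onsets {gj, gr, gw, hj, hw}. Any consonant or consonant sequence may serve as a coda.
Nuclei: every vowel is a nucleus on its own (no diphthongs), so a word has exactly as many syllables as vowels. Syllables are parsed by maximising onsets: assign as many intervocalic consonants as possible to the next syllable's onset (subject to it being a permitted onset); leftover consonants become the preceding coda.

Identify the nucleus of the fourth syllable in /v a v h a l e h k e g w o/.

The vowels are a, a, e, e, o — 5 nuclei, so 5 syllables.
The fourth nucleus (vowel 4 from the left) is /e/.

e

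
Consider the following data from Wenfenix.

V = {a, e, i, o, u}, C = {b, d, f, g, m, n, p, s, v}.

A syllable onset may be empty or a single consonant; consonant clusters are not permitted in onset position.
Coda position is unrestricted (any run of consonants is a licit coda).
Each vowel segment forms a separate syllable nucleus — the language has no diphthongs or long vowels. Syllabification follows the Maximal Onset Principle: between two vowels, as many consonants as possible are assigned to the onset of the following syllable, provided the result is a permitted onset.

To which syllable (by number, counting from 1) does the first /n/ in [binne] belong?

1

Nuclei (vowels): i, e → 2 syllables.
/i…e/ gap (V1→V2): /nn/ — longest licit onset from the right is /n/, leaving /n/ as coda.
Syllabification: bin.ne.
The first /n/ is in the coda of syllable 1 (/bin/).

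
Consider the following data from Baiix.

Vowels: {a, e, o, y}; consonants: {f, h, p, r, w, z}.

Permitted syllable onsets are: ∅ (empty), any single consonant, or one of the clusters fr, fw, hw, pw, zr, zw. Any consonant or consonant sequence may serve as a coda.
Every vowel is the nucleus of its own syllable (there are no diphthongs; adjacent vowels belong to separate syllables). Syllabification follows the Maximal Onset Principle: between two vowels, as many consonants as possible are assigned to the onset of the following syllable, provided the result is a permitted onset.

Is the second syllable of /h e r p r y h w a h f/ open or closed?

open

The vowels are e, y, a — 3 nuclei, so 3 syllables.
σ1/σ2 boundary: /rpr/ splits as /rp/ + /r/ (/r/ is the longest suffix that is a licit onset).
σ2/σ3 boundary: /hw/ — entire cluster is a permitted onset → onset /hw/, coda ∅.
Putting it together: herp.ry.hwahf.
Syllable 2 is /ry/; it ends in its nucleus with no coda, so it is open.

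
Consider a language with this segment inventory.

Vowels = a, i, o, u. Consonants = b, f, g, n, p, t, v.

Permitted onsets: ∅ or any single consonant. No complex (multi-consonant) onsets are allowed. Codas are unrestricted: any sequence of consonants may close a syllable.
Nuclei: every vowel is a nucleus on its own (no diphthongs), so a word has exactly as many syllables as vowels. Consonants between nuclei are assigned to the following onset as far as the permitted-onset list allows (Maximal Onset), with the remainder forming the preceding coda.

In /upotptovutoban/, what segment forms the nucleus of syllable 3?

o

The vowels are u, o, o, u, o, a — 6 nuclei, so 6 syllables.
The third nucleus (vowel 3 from the left) is /o/.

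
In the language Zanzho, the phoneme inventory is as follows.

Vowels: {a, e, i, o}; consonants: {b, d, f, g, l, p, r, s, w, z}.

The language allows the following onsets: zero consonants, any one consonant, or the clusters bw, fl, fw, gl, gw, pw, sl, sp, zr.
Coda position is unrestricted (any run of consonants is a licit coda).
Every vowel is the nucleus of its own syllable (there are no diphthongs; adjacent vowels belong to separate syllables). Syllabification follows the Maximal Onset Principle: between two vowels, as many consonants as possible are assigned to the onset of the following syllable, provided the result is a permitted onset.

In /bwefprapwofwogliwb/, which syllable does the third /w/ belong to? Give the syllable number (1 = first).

Vowels present: e, a, o, o, i; each is a nucleus, giving 5 syllables.
σ1/σ2 boundary: /fpr/ splits as /fp/ + /r/ (/r/ is the longest suffix that is a licit onset).
σ2/σ3 boundary: cluster /pw/ — /pw/ is itself a permitted onset, so the whole cluster goes right; preceding coda = ∅.
σ3/σ4 boundary: /fw/ — entire cluster is a permitted onset → onset /fw/, coda ∅.
σ4/σ5 boundary: /gl/ — entire cluster is a permitted onset → onset /gl/, coda ∅.
Putting it together: bwefp.ra.pwo.fwo.gliwb.
The third /w/ is in the onset of syllable 4 (/fwo/).

4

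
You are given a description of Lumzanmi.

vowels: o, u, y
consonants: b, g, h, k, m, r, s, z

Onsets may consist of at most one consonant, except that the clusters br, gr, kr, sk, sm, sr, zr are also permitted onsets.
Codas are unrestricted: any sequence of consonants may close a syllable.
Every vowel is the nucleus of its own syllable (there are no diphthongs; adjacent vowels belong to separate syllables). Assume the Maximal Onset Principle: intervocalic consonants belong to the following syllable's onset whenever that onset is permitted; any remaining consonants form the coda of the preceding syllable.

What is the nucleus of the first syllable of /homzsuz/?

o

Vowels present: o, u; each is a nucleus, giving 2 syllables.
The first nucleus (vowel 1 from the left) is /o/.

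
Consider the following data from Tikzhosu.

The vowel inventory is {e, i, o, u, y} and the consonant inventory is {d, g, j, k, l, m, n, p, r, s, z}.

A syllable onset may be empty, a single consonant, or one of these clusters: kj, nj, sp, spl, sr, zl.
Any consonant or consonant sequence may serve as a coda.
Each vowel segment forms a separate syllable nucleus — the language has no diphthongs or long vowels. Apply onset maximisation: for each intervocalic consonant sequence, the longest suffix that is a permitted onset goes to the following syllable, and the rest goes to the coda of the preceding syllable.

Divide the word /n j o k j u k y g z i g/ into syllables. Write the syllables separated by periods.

The vowels are o, u, y, i — 4 nuclei, so 4 syllables.
σ1/σ2 boundary: /kj/ is a licit onset in full, so it all attaches to the next syllable.
σ2/σ3 boundary: /k/ is a single consonant, so it becomes the next onset.
σ3/σ4 boundary: cluster /gz/ — the longest permitted-onset suffix is /z/; onset = /z/, preceding coda = /g/.

njo.kju.kyg.zig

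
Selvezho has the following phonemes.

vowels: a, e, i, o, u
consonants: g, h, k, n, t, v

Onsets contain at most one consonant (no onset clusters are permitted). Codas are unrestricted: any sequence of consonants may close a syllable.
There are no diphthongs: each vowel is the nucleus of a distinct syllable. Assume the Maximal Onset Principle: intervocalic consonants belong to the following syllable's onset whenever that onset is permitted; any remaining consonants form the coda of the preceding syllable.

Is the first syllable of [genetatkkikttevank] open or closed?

open

The vowels are e, e, a, i, e, a — 6 nuclei, so 6 syllables.
V1 /e/ – V2 /e/: /n/ → onset of the next syllable (single consonants are always licit onsets).
V2 /e/ – V3 /a/: just /t/ — single C goes to the following onset.
V3 /a/ – V4 /i/: cluster /tkk/ — the longest permitted-onset suffix is /k/; onset = /k/, preceding coda = /tk/.
V4 /i/ – V5 /e/: /ktt/ splits as /kt/ + /t/ (/t/ is the longest suffix that is a licit onset).
V5 /e/ – V6 /a/: just /v/ — single C goes to the following onset.
Result: ge.ne.tatk.kikt.te.vank.
Syllable 1 is /ge/; it ends in its nucleus with no coda, so it is open.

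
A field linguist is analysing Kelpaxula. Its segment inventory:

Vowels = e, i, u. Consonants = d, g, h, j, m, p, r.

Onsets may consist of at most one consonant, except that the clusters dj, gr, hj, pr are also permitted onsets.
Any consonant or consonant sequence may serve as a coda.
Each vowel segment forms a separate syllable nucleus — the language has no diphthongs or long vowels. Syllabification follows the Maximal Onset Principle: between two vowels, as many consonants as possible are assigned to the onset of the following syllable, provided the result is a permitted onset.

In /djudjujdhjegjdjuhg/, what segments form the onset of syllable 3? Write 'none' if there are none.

Vowels present: u, u, e, u; each is a nucleus, giving 4 syllables.
/u…u/ gap (V1→V2): cluster /dj/ — /dj/ is itself a permitted onset, so the whole cluster goes right; preceding coda = ∅.
/u…e/ gap (V2→V3): /jdhj/; trying suffixes from longest down, /hj/ is the first permitted one, so coda /jd/ | onset /hj/.
/e…u/ gap (V3→V4): /gjdj/ splits as /gj/ + /dj/ (/dj/ is the longest suffix that is a licit onset).
So the parse is dju.djujd.hjegj.djuhg.
Syllable 3 is /hjegj/: onset /hj/, nucleus /e/, coda /gj/.

hj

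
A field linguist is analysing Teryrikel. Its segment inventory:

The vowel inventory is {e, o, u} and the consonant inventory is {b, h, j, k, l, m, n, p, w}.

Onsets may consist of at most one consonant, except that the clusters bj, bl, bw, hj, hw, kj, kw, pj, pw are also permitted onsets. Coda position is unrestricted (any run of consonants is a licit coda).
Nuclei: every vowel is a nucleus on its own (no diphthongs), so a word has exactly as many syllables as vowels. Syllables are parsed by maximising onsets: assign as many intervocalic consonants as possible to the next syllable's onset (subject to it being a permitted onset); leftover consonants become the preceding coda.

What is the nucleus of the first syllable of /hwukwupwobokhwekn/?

Nuclei (vowels): u, u, o, o, e → 5 syllables.
The first nucleus (vowel 1 from the left) is /u/.

u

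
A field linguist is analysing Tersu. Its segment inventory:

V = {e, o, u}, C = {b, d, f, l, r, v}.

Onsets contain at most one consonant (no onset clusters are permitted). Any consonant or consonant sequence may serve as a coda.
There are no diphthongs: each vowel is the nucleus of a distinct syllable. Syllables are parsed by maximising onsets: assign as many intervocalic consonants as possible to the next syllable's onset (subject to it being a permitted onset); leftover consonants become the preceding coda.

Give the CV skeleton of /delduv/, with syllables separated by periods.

CVC.CVC

The vowels are e, u — 2 nuclei, so 2 syllables.
σ1/σ2 boundary: cluster /ld/ — the longest permitted-onset suffix is /d/; onset = /d/, preceding coda = /l/.
Putting it together: del.duv.
Mapping each syllable to C/V: /del/ → CVC, /duv/ → CVC.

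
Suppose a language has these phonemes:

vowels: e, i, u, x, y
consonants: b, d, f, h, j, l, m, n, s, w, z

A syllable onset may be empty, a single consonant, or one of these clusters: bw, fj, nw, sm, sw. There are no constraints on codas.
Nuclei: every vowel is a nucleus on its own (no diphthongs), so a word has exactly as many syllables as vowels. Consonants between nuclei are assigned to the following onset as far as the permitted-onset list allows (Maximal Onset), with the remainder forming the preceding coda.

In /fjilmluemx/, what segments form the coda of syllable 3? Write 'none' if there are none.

Vowels present: i, u, e, x; each is a nucleus, giving 4 syllables.
σ1/σ2 boundary: /lml/ splits as /lm/ + /l/ (/l/ is the longest suffix that is a licit onset).
σ2/σ3 boundary: no consonants, so the boundary falls immediately after /u/.
σ3/σ4 boundary: /m/ → onset of the next syllable (single consonants are always licit onsets).
So the parse is fjilm.lu.e.mx.
Syllable 3 is /e/: onset ∅, nucleus /e/, coda ∅.

none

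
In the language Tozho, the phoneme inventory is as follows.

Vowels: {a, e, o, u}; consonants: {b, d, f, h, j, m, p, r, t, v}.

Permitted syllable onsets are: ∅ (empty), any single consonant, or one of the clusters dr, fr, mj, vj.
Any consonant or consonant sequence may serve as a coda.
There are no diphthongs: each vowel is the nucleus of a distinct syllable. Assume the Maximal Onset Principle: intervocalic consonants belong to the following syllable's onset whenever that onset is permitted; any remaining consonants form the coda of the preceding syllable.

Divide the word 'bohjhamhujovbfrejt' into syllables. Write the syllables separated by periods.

bohj.ham.hu.jovb.frejt

Vowels present: o, a, u, o, e; each is a nucleus, giving 5 syllables.
/o…a/ gap (V1→V2): /hjh/; trying suffixes from longest down, /h/ is the first permitted one, so coda /hj/ | onset /h/.
/a…u/ gap (V2→V3): cluster /mh/ — the longest permitted-onset suffix is /h/; onset = /h/, preceding coda = /m/.
/u…o/ gap (V3→V4): /j/ is a single consonant, so it becomes the next onset.
/o…e/ gap (V4→V5): /vbfr/ — longest licit onset from the right is /fr/, leaving /vb/ as coda.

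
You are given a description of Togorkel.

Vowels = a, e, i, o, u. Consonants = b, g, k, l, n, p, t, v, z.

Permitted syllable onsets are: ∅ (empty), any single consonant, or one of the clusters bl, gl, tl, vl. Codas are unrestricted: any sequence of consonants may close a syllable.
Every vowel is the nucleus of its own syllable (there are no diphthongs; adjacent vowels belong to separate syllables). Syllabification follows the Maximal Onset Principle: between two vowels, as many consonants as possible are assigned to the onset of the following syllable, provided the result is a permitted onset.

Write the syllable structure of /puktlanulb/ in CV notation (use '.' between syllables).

Nuclei (vowels): u, a, u → 3 syllables.
σ1/σ2 boundary: cluster /ktl/ — the longest permitted-onset suffix is /tl/; onset = /tl/, preceding coda = /k/.
σ2/σ3 boundary: /n/ → onset of the next syllable (single consonants are always licit onsets).
Putting it together: puk.tla.nulb.
Mapping each syllable to C/V: /puk/ → CVC, /tla/ → CCV, /nulb/ → CVCC.

CVC.CCV.CVCC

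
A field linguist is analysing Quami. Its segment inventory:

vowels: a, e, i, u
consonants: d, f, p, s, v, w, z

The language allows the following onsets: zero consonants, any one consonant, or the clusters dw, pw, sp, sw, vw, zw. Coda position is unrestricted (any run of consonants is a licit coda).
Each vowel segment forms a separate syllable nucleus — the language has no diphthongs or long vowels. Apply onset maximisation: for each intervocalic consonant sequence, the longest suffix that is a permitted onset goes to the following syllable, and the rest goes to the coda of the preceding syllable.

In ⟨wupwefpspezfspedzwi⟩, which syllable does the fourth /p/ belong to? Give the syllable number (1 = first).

4

The vowels are u, e, e, e, i — 5 nuclei, so 5 syllables.
V1 /u/ – V2 /e/: /pw/ is a licit onset in full, so it all attaches to the next syllable.
V2 /e/ – V3 /e/: /fpsp/; trying suffixes from longest down, /sp/ is the first permitted one, so coda /fp/ | onset /sp/.
V3 /e/ – V4 /e/: cluster /zfsp/ — the longest permitted-onset suffix is /sp/; onset = /sp/, preceding coda = /zf/.
V4 /e/ – V5 /i/: /dzw/; trying suffixes from longest down, /zw/ is the first permitted one, so coda /d/ | onset /zw/.
So the parse is wu.pwefp.spezf.sped.zwi.
The fourth /p/ is in the onset of syllable 4 (/sped/).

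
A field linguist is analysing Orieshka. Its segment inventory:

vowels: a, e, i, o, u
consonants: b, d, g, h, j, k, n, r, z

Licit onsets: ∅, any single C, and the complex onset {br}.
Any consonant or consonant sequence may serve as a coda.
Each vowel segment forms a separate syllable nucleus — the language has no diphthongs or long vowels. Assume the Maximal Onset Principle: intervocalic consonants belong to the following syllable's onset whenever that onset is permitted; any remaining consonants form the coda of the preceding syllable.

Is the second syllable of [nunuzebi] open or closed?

Vowels present: u, u, e, i; each is a nucleus, giving 4 syllables.
σ1/σ2 boundary: /n/ → onset of the next syllable (single consonants are always licit onsets).
σ2/σ3 boundary: /z/ → onset of the next syllable (single consonants are always licit onsets).
σ3/σ4 boundary: /b/ is a single consonant, so it becomes the next onset.
Putting it together: nu.nu.ze.bi.
Syllable 2 is /nu/; it ends in its nucleus with no coda, so it is open.

open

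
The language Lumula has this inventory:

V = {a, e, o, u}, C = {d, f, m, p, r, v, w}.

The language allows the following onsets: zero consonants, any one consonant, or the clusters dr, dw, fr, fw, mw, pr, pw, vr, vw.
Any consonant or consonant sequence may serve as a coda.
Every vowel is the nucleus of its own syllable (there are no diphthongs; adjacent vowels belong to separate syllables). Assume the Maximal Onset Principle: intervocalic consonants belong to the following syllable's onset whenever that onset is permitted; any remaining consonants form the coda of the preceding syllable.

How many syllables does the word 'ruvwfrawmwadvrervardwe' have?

Vowels present: u, a, a, e, a, e; each is a nucleus, giving 6 syllables.

6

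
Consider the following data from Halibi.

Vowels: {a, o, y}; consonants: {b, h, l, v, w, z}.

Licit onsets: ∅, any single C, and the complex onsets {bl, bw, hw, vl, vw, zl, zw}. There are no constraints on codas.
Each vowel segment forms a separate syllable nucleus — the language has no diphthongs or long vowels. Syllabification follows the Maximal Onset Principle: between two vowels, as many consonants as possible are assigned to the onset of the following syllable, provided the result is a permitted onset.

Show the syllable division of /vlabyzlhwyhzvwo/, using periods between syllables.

Nuclei (vowels): a, y, y, o → 4 syllables.
σ1/σ2 boundary: just /b/ — single C goes to the following onset.
σ2/σ3 boundary: cluster /zlhw/ — the longest permitted-onset suffix is /hw/; onset = /hw/, preceding coda = /zl/.
σ3/σ4 boundary: cluster /hzvw/ — the longest permitted-onset suffix is /vw/; onset = /vw/, preceding coda = /hz/.

vla.byzl.hwyhz.vwo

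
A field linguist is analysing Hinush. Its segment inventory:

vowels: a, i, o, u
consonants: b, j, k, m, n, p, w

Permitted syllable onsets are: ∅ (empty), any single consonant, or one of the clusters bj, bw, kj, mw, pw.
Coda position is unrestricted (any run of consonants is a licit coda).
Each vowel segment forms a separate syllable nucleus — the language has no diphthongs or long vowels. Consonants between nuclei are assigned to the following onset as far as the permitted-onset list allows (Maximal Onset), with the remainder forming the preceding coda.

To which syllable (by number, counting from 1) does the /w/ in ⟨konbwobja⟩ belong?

The vowels are o, o, a — 3 nuclei, so 3 syllables.
Between /o/ (V1) and /o/ (V2): /nbw/ — longest licit onset from the right is /bw/, leaving /n/ as coda.
Between /o/ (V2) and /a/ (V3): cluster /bj/ — /bj/ is itself a permitted onset, so the whole cluster goes right; preceding coda = ∅.
So the parse is kon.bwo.bja.
The /w/ is in the onset of syllable 2 (/bwo/).

2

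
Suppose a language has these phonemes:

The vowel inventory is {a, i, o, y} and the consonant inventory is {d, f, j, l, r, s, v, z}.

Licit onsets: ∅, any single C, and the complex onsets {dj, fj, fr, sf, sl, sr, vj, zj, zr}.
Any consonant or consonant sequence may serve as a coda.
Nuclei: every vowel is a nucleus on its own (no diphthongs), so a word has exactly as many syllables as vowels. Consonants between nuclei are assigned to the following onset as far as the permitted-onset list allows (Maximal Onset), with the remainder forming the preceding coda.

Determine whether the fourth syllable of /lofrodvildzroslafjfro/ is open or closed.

open

The vowels are o, o, i, o, a, o — 6 nuclei, so 6 syllables.
/o…o/ gap (V1→V2): /fr/ is a licit onset in full, so it all attaches to the next syllable.
/o…i/ gap (V2→V3): /dv/ — longest licit onset from the right is /v/, leaving /d/ as coda.
/i…o/ gap (V3→V4): /ldzr/ splits as /ld/ + /zr/ (/zr/ is the longest suffix that is a licit onset).
/o…a/ gap (V4→V5): cluster /sl/ — /sl/ is itself a permitted onset, so the whole cluster goes right; preceding coda = ∅.
/a…o/ gap (V5→V6): /fjfr/ — longest licit onset from the right is /fr/, leaving /fj/ as coda.
Result: lo.frod.vild.zro.slafj.fro.
Syllable 4 is /zro/; it ends in its nucleus with no coda, so it is open.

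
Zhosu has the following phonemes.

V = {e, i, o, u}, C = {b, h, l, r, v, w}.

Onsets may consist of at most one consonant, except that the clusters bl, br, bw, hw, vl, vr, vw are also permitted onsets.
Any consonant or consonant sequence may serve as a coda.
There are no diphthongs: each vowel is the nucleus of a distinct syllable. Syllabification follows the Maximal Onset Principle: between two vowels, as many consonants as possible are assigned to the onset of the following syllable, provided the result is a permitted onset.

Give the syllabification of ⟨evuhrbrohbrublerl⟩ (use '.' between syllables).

Vowels present: e, u, o, u, e; each is a nucleus, giving 5 syllables.
Between /e/ (V1) and /u/ (V2): /v/ is a single consonant, so it becomes the next onset.
Between /u/ (V2) and /o/ (V3): /hrbr/ — longest licit onset from the right is /br/, leaving /hr/ as coda.
Between /o/ (V3) and /u/ (V4): cluster /hbr/ — the longest permitted-onset suffix is /br/; onset = /br/, preceding coda = /h/.
Between /u/ (V4) and /e/ (V5): /bl/ is a licit onset in full, so it all attaches to the next syllable.

e.vuhr.broh.bru.blerl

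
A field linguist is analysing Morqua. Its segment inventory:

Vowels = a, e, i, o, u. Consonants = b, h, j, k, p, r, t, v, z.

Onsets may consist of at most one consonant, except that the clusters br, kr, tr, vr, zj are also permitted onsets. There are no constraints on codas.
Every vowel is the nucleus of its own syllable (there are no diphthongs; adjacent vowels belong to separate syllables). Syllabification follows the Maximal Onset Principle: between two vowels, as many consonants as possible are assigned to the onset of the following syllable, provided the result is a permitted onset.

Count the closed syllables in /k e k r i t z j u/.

Nuclei (vowels): e, i, u → 3 syllables.
σ1/σ2 boundary: /kr/ is a licit onset in full, so it all attaches to the next syllable.
σ2/σ3 boundary: /tzj/ splits as /t/ + /zj/ (/zj/ is the longest suffix that is a licit onset).
Putting it together: ke.krit.zju.
Classifying each syllable: /ke/ (open), /krit/ (closed), /zju/ (open).
Closed syllables: 1.

1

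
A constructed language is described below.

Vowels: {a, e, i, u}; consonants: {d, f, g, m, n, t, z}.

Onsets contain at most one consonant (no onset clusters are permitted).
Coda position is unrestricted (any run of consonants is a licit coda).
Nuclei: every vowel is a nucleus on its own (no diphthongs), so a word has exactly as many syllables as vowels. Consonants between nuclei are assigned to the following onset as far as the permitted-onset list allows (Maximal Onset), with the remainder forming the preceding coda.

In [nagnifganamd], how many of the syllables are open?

1

Nuclei (vowels): a, i, a, a → 4 syllables.
V1 /a/ – V2 /i/: cluster /gn/ — the longest permitted-onset suffix is /n/; onset = /n/, preceding coda = /g/.
V2 /i/ – V3 /a/: /fg/ splits as /f/ + /g/ (/g/ is the longest suffix that is a licit onset).
V3 /a/ – V4 /a/: just /n/ — single C goes to the following onset.
Result: nag.nif.ga.namd.
Classifying each syllable: /nag/ (closed), /nif/ (closed), /ga/ (open), /namd/ (closed).
Open syllables: 1.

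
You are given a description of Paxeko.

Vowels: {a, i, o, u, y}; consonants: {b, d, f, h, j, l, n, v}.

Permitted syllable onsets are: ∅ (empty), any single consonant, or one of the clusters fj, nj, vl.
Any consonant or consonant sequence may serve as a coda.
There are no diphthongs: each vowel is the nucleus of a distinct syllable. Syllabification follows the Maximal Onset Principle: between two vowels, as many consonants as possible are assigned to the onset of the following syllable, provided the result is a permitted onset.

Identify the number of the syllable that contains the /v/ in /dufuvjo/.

The vowels are u, u, o — 3 nuclei, so 3 syllables.
V1 /u/ – V2 /u/: /f/ is a single consonant, so it becomes the next onset.
V2 /u/ – V3 /o/: /vj/; trying suffixes from longest down, /j/ is the first permitted one, so coda /v/ | onset /j/.
Result: du.fuv.jo.
The /v/ is in the coda of syllable 2 (/fuv/).

2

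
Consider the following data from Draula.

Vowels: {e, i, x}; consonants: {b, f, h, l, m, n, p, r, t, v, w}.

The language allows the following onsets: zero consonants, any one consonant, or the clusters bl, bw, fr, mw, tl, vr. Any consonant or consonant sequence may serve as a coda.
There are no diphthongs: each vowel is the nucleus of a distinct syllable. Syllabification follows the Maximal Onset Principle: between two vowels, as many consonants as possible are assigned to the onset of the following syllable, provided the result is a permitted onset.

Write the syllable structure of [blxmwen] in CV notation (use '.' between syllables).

The vowels are x, e — 2 nuclei, so 2 syllables.
V1 /x/ – V2 /e/: cluster /mw/ — /mw/ is itself a permitted onset, so the whole cluster goes right; preceding coda = ∅.
So the parse is blx.mwen.
Mapping each syllable to C/V: /blx/ → CCV, /mwen/ → CCVC.

CCV.CCVC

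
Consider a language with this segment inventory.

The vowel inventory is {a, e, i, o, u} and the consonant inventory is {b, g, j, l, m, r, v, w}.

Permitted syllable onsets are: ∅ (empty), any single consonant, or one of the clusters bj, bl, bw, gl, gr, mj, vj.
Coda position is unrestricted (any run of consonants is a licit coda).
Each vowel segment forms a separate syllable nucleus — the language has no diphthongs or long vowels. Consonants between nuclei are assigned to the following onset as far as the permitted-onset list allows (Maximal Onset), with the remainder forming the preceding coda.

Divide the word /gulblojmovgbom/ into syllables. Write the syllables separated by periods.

gul.bloj.movg.bom

The vowels are u, o, o, o — 4 nuclei, so 4 syllables.
/u…o/ gap (V1→V2): /lbl/; trying suffixes from longest down, /bl/ is the first permitted one, so coda /l/ | onset /bl/.
/o…o/ gap (V2→V3): /jm/ — longest licit onset from the right is /m/, leaving /j/ as coda.
/o…o/ gap (V3→V4): /vgb/ splits as /vg/ + /b/ (/b/ is the longest suffix that is a licit onset).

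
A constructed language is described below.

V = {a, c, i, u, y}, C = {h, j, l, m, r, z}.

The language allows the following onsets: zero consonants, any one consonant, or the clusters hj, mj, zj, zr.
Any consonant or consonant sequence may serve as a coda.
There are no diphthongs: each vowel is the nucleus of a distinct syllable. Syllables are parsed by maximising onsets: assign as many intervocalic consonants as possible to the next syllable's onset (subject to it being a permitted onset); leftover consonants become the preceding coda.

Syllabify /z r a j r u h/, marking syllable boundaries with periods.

zraj.ruh

Nuclei (vowels): a, u → 2 syllables.
V1 /a/ – V2 /u/: /jr/; trying suffixes from longest down, /r/ is the first permitted one, so coda /j/ | onset /r/.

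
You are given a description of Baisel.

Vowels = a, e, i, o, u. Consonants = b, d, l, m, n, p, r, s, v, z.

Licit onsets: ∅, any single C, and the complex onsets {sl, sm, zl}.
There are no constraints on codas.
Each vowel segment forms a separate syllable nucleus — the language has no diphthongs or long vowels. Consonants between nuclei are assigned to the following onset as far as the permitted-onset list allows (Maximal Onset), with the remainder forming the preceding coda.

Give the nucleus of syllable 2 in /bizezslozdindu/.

Nuclei (vowels): i, e, o, i, u → 5 syllables.
The second nucleus (vowel 2 from the left) is /e/.

e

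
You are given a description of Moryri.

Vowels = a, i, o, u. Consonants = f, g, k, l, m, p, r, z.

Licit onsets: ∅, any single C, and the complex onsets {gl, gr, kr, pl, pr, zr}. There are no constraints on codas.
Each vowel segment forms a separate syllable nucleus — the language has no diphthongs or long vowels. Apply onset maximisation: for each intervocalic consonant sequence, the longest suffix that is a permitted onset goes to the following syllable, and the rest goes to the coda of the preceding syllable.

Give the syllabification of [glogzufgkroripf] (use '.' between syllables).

Vowels present: o, u, o, i; each is a nucleus, giving 4 syllables.
V1 /o/ – V2 /u/: /gz/; trying suffixes from longest down, /z/ is the first permitted one, so coda /g/ | onset /z/.
V2 /u/ – V3 /o/: /fgkr/ splits as /fg/ + /kr/ (/kr/ is the longest suffix that is a licit onset).
V3 /o/ – V4 /i/: just /r/ — single C goes to the following onset.

glog.zufg.kro.ripf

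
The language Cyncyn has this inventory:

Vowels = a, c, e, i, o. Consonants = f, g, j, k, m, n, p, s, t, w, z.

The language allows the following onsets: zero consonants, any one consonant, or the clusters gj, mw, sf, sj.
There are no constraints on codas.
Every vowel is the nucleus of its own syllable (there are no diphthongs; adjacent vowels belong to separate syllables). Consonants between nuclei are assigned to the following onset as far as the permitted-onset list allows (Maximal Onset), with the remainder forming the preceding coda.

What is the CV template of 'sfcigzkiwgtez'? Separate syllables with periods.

CCV.VCC.CVCC.CVC

The vowels are c, i, i, e — 4 nuclei, so 4 syllables.
Between /c/ (V1) and /i/ (V2): no consonants, so the boundary falls immediately after /c/.
Between /i/ (V2) and /i/ (V3): /gzk/ — longest licit onset from the right is /k/, leaving /gz/ as coda.
Between /i/ (V3) and /e/ (V4): /wgt/ — longest licit onset from the right is /t/, leaving /wg/ as coda.
Result: sfc.igz.kiwg.tez.
Mapping each syllable to C/V: /sfc/ → CCV, /igz/ → VCC, /kiwg/ → CVCC, /tez/ → CVC.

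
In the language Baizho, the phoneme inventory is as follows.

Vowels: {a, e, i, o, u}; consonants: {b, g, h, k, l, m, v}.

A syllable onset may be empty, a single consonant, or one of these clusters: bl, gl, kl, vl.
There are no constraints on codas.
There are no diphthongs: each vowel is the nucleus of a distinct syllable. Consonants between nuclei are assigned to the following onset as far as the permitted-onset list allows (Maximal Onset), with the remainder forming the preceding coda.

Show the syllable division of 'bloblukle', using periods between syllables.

Vowels present: o, u, e; each is a nucleus, giving 3 syllables.
/o…u/ gap (V1→V2): /bl/ is a licit onset in full, so it all attaches to the next syllable.
/u…e/ gap (V2→V3): cluster /kl/ — /kl/ is itself a permitted onset, so the whole cluster goes right; preceding coda = ∅.

blo.blu.kle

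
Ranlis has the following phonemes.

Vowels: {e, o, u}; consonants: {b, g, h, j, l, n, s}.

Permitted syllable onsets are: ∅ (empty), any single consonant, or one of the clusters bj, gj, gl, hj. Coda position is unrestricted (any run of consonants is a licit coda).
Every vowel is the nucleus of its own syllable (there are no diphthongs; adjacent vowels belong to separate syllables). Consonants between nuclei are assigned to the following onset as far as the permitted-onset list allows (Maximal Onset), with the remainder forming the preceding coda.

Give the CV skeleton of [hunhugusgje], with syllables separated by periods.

Nuclei (vowels): u, u, u, e → 4 syllables.
V1 /u/ – V2 /u/: /nh/; trying suffixes from longest down, /h/ is the first permitted one, so coda /n/ | onset /h/.
V2 /u/ – V3 /u/: /g/ is a single consonant, so it becomes the next onset.
V3 /u/ – V4 /e/: /sgj/ splits as /s/ + /gj/ (/gj/ is the longest suffix that is a licit onset).
Result: hun.hu.gus.gje.
Mapping each syllable to C/V: /hun/ → CVC, /hu/ → CV, /gus/ → CVC, /gje/ → CCV.

CVC.CV.CVC.CCV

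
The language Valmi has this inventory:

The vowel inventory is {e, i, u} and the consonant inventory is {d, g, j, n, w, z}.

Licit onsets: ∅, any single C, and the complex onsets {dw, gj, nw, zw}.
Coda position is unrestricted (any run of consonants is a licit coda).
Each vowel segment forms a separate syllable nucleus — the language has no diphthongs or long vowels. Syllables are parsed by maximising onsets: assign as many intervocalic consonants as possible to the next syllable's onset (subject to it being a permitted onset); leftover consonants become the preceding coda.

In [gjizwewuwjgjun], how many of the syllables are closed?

2

The vowels are i, e, u, u — 4 nuclei, so 4 syllables.
σ1/σ2 boundary: cluster /zw/ — /zw/ is itself a permitted onset, so the whole cluster goes right; preceding coda = ∅.
σ2/σ3 boundary: just /w/ — single C goes to the following onset.
σ3/σ4 boundary: /wjgj/; trying suffixes from longest down, /gj/ is the first permitted one, so coda /wj/ | onset /gj/.
So the parse is gji.zwe.wuwj.gjun.
Classifying each syllable: /gji/ (open), /zwe/ (open), /wuwj/ (closed), /gjun/ (closed).
Closed syllables: 2.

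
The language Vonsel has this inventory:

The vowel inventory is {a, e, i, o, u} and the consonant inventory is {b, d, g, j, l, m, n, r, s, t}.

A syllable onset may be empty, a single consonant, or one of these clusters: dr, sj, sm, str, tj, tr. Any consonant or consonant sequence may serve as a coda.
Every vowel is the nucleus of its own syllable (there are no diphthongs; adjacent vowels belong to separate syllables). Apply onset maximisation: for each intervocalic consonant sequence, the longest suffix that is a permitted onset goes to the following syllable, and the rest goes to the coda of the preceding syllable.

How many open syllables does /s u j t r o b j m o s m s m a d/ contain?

0

Vowels present: u, o, o, a; each is a nucleus, giving 4 syllables.
σ1/σ2 boundary: /jtr/ — longest licit onset from the right is /tr/, leaving /j/ as coda.
σ2/σ3 boundary: /bjm/ — longest licit onset from the right is /m/, leaving /bj/ as coda.
σ3/σ4 boundary: /smsm/ splits as /sm/ + /sm/ (/sm/ is the longest suffix that is a licit onset).
So the parse is suj.trobj.mosm.smad.
Classifying each syllable: /suj/ (closed), /trobj/ (closed), /mosm/ (closed), /smad/ (closed).
Open syllables: 0.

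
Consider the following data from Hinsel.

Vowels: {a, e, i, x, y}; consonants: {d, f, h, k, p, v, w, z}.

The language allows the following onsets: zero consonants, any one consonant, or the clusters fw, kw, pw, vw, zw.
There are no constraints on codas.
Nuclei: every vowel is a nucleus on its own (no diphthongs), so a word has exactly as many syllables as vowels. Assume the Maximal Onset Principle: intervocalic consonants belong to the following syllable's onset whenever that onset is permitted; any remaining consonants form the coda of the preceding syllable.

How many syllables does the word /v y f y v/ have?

Vowels present: y, y; each is a nucleus, giving 2 syllables.

2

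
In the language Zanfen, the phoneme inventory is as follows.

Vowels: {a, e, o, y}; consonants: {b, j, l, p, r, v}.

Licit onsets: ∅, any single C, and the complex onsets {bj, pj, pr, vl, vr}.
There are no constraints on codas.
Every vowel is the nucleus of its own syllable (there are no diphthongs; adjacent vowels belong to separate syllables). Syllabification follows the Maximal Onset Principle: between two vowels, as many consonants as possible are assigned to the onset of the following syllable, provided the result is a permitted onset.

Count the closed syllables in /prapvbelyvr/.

2

Vowels present: a, e, y; each is a nucleus, giving 3 syllables.
V1 /a/ – V2 /e/: /pvb/; trying suffixes from longest down, /b/ is the first permitted one, so coda /pv/ | onset /b/.
V2 /e/ – V3 /y/: /l/ → onset of the next syllable (single consonants are always licit onsets).
So the parse is prapv.be.lyvr.
Classifying each syllable: /prapv/ (closed), /be/ (open), /lyvr/ (closed).
Closed syllables: 2.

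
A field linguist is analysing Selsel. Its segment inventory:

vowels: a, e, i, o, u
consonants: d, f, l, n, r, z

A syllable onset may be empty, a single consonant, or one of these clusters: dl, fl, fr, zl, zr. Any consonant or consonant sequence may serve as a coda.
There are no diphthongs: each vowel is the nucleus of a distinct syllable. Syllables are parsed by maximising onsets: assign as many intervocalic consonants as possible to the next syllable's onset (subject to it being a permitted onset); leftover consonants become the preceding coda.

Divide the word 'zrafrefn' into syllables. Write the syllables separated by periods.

zra.frefn

Vowels present: a, e; each is a nucleus, giving 2 syllables.
V1 /a/ – V2 /e/: cluster /fr/ — /fr/ is itself a permitted onset, so the whole cluster goes right; preceding coda = ∅.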